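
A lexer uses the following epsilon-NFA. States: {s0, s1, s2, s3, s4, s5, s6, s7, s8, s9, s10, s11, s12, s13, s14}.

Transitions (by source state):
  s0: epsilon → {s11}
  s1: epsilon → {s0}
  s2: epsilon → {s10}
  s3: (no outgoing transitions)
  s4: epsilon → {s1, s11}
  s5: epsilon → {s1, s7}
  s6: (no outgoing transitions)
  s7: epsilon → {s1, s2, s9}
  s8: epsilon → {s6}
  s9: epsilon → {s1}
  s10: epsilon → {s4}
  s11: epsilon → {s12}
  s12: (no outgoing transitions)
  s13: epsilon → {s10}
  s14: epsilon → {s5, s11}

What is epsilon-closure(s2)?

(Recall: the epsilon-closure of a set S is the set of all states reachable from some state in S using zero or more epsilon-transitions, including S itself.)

Start with {s2}.
From s2 via epsilon: add s10.
From s10 via epsilon: add s4.
From s4 via epsilon: add s1, s11.
From s1 via epsilon: add s0.
From s11 via epsilon: add s12.
No new states can be added; the closed set is {s0, s1, s2, s4, s10, s11, s12}.

{s0, s1, s2, s4, s10, s11, s12}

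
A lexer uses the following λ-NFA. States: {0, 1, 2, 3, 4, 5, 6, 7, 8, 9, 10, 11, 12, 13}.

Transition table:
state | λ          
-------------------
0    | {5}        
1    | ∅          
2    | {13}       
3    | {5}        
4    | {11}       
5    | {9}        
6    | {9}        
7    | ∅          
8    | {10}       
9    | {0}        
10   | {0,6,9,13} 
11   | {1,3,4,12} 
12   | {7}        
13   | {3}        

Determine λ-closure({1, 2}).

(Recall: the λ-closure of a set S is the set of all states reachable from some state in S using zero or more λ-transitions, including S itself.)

Start with {1, 2}.
From 2 via λ: add 13.
From 13 via λ: add 3.
From 3 via λ: add 5.
From 5 via λ: add 9.
From 9 via λ: add 0.
No new states can be added; the closed set is {0, 1, 2, 3, 5, 9, 13}.

{0, 1, 2, 3, 5, 9, 13}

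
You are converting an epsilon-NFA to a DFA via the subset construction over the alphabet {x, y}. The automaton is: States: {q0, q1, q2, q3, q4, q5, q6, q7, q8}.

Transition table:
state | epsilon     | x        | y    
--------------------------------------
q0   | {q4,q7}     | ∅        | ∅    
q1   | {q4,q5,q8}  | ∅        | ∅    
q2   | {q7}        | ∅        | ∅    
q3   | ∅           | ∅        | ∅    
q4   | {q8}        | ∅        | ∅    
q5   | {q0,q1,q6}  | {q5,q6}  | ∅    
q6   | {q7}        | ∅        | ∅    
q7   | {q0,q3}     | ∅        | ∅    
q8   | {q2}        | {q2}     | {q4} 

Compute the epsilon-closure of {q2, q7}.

{q0, q2, q3, q4, q7, q8}

Start with {q2, q7}.
From q7 via epsilon: add q0, q3.
From q0 via epsilon: add q4.
From q4 via epsilon: add q8.
No new states can be added; the closed set is {q0, q2, q3, q4, q7, q8}.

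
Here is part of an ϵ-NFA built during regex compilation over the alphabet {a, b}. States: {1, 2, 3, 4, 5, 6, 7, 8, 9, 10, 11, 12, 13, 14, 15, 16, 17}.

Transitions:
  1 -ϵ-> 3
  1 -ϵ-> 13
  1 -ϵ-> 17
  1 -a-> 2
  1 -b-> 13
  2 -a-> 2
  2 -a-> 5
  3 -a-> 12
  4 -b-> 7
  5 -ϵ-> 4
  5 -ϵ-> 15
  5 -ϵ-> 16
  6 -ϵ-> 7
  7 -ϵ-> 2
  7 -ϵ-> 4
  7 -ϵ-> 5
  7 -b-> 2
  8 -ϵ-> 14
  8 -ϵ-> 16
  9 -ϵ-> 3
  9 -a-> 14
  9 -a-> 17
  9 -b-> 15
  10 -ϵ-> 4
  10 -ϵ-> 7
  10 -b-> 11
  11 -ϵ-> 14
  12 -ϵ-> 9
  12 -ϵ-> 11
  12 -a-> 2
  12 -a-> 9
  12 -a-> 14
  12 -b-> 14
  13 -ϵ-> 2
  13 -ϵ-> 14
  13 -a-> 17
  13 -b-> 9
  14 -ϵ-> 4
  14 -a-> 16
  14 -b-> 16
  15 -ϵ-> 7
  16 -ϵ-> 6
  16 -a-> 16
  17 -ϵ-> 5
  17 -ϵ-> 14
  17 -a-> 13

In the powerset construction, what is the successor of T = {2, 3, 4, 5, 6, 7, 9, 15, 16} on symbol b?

{2, 4, 5, 6, 7, 15, 16}

4 on b → {7}.
7 on b → {2}.
9 on b → {15}.
No b-transition from 2, 3, 5, 6, 15, 16.
Union after reading b: {2, 7, 15}.
Now take the ϵ-closure:
From 7 via ϵ: add 4, 5.
From 5 via ϵ: add 16.
From 16 via ϵ: add 6.
No new states can be added; the closed set is {2, 4, 5, 6, 7, 15, 16}.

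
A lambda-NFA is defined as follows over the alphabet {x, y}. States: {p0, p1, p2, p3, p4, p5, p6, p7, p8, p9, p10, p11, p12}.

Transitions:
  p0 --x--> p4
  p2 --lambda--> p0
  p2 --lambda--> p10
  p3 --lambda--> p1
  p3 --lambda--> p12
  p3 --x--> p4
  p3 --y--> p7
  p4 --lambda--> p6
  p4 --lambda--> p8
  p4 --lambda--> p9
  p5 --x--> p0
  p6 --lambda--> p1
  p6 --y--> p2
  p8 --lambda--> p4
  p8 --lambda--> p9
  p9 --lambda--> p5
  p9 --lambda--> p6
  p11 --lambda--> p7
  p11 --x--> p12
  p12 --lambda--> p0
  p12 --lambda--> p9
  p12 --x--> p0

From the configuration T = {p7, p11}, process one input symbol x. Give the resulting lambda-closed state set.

p11 on x → {p12}.
No x-transition from p7.
Union after reading x: {p12}.
Now take the lambda-closure:
From p12 via lambda: add p0, p9.
From p9 via lambda: add p5, p6.
From p6 via lambda: add p1.
No new states can be added; the closed set is {p0, p1, p5, p6, p9, p12}.

{p0, p1, p5, p6, p9, p12}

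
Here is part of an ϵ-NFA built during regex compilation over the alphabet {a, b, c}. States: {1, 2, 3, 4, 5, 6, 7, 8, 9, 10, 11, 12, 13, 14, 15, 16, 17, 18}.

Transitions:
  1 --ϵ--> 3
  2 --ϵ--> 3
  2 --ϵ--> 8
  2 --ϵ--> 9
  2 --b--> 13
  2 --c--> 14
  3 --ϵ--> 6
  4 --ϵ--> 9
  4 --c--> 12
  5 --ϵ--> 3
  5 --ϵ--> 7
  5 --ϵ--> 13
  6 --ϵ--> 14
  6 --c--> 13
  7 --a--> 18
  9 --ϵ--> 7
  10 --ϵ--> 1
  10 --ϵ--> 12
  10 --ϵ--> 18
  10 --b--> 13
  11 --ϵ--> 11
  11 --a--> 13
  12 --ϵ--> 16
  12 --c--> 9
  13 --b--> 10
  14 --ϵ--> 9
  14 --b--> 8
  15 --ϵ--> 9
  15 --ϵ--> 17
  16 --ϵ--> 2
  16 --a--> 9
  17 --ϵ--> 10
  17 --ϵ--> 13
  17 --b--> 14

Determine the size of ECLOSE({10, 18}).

12

Start with {10, 18}.
From 10 via ϵ: add 1, 12.
From 1 via ϵ: add 3.
From 12 via ϵ: add 16.
From 3 via ϵ: add 6.
From 16 via ϵ: add 2.
From 2 via ϵ: add 8, 9.
From 6 via ϵ: add 14.
From 9 via ϵ: add 7.
ϵ-closure = {1, 2, 3, 6, 7, 8, 9, 10, 12, 14, 16, 18}, which has 12 states.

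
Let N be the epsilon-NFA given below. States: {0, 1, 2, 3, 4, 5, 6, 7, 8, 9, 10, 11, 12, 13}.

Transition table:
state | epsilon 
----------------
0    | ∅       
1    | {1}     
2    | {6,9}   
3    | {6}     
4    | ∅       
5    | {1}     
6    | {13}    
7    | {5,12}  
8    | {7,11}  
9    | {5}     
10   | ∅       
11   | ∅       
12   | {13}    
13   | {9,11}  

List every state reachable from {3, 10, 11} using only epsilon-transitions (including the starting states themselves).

Start with {3, 10, 11}.
From 3 via epsilon: add 6.
From 6 via epsilon: add 13.
From 13 via epsilon: add 9.
From 9 via epsilon: add 5.
From 5 via epsilon: add 1.
No new states can be added; the closed set is {1, 3, 5, 6, 9, 10, 11, 13}.

{1, 3, 5, 6, 9, 10, 11, 13}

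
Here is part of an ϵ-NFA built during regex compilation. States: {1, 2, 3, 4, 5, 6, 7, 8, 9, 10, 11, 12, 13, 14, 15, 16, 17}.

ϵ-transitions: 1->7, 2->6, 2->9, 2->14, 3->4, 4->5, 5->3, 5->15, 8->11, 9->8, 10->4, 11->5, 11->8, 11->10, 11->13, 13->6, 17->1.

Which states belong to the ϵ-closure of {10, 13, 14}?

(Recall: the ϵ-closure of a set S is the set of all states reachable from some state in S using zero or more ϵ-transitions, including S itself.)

Start with {10, 13, 14}.
From 10 via ϵ: add 4.
From 13 via ϵ: add 6.
From 4 via ϵ: add 5.
From 5 via ϵ: add 3, 15.
No new states can be added; the closed set is {3, 4, 5, 6, 10, 13, 14, 15}.

{3, 4, 5, 6, 10, 13, 14, 15}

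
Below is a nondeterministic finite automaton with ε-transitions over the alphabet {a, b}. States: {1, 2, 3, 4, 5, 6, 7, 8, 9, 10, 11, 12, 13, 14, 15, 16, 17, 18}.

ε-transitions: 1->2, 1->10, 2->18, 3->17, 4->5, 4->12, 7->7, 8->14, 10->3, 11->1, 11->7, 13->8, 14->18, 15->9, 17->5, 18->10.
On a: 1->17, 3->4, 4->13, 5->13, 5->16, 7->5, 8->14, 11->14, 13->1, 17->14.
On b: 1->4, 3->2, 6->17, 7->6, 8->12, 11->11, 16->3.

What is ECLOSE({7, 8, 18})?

Start with {7, 8, 18}.
From 8 via ε: add 14.
From 18 via ε: add 10.
From 10 via ε: add 3.
From 3 via ε: add 17.
From 17 via ε: add 5.
No new states can be added; the closed set is {3, 5, 7, 8, 10, 14, 17, 18}.

{3, 5, 7, 8, 10, 14, 17, 18}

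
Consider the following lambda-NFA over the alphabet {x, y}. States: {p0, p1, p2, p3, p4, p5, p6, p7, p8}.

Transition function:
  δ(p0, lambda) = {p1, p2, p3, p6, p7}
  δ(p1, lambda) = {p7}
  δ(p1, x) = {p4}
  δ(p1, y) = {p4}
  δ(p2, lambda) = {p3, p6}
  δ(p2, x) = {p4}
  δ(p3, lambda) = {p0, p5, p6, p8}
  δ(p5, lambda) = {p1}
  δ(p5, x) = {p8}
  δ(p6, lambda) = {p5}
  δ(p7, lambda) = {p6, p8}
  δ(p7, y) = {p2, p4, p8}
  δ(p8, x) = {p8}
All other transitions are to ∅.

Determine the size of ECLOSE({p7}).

Start with {p7}.
From p7 via lambda: add p6, p8.
From p6 via lambda: add p5.
From p5 via lambda: add p1.
lambda-closure = {p1, p5, p6, p7, p8}, which has 5 states.

5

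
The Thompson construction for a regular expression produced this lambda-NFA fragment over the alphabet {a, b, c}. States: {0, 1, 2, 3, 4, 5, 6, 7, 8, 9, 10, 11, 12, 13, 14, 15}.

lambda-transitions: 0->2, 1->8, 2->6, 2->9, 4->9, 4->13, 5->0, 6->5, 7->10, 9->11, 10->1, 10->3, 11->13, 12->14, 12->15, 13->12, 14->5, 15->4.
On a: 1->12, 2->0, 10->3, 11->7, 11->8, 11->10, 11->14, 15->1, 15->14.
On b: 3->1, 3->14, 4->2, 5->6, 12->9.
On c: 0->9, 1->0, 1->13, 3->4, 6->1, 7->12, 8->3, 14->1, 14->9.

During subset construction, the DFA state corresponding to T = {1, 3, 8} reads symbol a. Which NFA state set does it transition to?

{0, 2, 4, 5, 6, 9, 11, 12, 13, 14, 15}

1 on a → {12}.
No a-transition from 3, 8.
Union after reading a: {12}.
Now take the lambda-closure:
From 12 via lambda: add 14, 15.
From 14 via lambda: add 5.
From 15 via lambda: add 4.
From 4 via lambda: add 9, 13.
From 5 via lambda: add 0.
From 0 via lambda: add 2.
From 9 via lambda: add 11.
From 2 via lambda: add 6.
No new states can be added; the closed set is {0, 2, 4, 5, 6, 9, 11, 12, 13, 14, 15}.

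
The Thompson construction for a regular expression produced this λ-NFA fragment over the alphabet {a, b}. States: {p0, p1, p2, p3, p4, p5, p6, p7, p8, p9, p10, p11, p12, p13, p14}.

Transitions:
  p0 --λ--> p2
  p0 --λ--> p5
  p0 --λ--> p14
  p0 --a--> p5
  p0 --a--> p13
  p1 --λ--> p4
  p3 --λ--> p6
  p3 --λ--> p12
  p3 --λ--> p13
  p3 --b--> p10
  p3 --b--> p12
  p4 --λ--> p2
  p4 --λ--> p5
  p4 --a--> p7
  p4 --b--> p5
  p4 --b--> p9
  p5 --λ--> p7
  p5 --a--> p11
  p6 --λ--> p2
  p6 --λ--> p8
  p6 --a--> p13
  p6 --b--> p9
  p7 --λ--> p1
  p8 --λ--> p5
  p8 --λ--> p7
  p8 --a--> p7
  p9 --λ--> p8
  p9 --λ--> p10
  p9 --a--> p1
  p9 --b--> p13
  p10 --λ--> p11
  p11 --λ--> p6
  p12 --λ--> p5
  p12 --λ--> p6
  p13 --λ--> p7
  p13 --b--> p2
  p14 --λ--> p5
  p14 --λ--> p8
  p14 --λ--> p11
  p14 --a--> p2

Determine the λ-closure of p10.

Start with {p10}.
From p10 via λ: add p11.
From p11 via λ: add p6.
From p6 via λ: add p2, p8.
From p8 via λ: add p5, p7.
From p7 via λ: add p1.
From p1 via λ: add p4.
No new states can be added; the closed set is {p1, p2, p4, p5, p6, p7, p8, p10, p11}.

{p1, p2, p4, p5, p6, p7, p8, p10, p11}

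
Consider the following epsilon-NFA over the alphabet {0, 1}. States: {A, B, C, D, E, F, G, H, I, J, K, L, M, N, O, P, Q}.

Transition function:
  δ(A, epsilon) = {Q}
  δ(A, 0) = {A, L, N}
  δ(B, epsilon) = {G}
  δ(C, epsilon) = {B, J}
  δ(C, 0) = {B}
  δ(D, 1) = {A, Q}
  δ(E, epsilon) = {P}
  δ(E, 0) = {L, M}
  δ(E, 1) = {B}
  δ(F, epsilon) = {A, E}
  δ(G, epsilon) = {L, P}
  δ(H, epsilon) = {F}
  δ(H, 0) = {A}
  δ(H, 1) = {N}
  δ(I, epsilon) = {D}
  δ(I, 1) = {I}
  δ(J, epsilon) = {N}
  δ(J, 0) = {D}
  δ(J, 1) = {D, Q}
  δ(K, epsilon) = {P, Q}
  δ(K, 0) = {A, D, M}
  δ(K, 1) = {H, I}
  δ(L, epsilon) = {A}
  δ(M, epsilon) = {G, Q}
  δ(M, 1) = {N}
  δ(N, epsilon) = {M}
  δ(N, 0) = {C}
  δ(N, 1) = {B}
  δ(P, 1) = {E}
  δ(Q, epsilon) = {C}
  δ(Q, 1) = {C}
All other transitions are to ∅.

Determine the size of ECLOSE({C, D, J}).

Start with {C, D, J}.
From C via epsilon: add B.
From J via epsilon: add N.
From B via epsilon: add G.
From N via epsilon: add M.
From G via epsilon: add L, P.
From M via epsilon: add Q.
From L via epsilon: add A.
epsilon-closure = {A, B, C, D, G, J, L, M, N, P, Q}, which has 11 states.

11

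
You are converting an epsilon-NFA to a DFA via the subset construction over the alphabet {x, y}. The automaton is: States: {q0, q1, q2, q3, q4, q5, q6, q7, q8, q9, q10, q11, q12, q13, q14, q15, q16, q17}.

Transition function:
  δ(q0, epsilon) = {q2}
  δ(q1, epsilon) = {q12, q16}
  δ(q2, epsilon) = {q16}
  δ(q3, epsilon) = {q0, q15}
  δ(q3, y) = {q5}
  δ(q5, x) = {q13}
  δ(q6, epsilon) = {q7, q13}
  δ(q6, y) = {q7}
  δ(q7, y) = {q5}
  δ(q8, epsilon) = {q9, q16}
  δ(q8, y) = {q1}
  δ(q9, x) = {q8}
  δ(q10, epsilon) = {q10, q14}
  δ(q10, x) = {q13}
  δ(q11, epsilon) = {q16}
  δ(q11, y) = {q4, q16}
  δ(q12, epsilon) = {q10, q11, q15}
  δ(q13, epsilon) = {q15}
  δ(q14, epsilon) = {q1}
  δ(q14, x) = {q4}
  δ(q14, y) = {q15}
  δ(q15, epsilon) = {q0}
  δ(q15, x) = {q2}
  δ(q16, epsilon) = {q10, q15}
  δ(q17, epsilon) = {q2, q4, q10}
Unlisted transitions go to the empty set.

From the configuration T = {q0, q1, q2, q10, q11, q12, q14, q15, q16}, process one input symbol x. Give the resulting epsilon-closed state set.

q10 on x → {q13}.
q14 on x → {q4}.
q15 on x → {q2}.
No x-transition from q0, q1, q2, q11, q12, q16.
Union after reading x: {q2, q4, q13}.
Now take the epsilon-closure:
From q2 via epsilon: add q16.
From q13 via epsilon: add q15.
From q15 via epsilon: add q0.
From q16 via epsilon: add q10.
From q10 via epsilon: add q14.
From q14 via epsilon: add q1.
From q1 via epsilon: add q12.
From q12 via epsilon: add q11.
No new states can be added; the closed set is {q0, q1, q2, q4, q10, q11, q12, q13, q14, q15, q16}.

{q0, q1, q2, q4, q10, q11, q12, q13, q14, q15, q16}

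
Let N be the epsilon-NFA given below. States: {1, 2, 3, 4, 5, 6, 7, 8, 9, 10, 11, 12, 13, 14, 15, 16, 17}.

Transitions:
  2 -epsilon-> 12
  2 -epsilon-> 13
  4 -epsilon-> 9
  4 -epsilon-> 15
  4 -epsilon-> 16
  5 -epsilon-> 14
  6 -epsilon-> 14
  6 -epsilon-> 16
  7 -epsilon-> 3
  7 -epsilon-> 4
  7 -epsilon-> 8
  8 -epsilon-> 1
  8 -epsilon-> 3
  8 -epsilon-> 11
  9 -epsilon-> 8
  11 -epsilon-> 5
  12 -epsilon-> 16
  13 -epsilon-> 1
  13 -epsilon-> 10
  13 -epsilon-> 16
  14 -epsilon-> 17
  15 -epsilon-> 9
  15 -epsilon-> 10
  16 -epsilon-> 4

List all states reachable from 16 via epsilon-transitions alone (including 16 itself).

{1, 3, 4, 5, 8, 9, 10, 11, 14, 15, 16, 17}

Start with {16}.
From 16 via epsilon: add 4.
From 4 via epsilon: add 9, 15.
From 9 via epsilon: add 8.
From 15 via epsilon: add 10.
From 8 via epsilon: add 1, 3, 11.
From 11 via epsilon: add 5.
From 5 via epsilon: add 14.
From 14 via epsilon: add 17.
No new states can be added; the closed set is {1, 3, 4, 5, 8, 9, 10, 11, 14, 15, 16, 17}.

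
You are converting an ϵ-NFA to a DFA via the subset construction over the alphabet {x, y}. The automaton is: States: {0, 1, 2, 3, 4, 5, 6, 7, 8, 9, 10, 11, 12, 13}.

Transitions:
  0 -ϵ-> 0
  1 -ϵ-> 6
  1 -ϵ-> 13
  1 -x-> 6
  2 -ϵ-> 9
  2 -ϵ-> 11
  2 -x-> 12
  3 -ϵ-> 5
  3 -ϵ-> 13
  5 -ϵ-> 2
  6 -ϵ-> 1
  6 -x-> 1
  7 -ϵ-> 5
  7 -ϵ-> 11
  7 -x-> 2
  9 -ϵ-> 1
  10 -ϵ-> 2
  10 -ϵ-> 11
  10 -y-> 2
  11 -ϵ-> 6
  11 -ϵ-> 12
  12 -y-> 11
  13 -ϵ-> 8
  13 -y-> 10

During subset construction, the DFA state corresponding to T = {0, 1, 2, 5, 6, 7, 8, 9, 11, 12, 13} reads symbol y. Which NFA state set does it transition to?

{1, 2, 6, 8, 9, 10, 11, 12, 13}

12 on y → {11}.
13 on y → {10}.
No y-transition from 0, 1, 2, 5, 6, 7, 8, 9, 11.
Union after reading y: {10, 11}.
Now take the ϵ-closure:
From 10 via ϵ: add 2.
From 11 via ϵ: add 6, 12.
From 2 via ϵ: add 9.
From 6 via ϵ: add 1.
From 1 via ϵ: add 13.
From 13 via ϵ: add 8.
No new states can be added; the closed set is {1, 2, 6, 8, 9, 10, 11, 12, 13}.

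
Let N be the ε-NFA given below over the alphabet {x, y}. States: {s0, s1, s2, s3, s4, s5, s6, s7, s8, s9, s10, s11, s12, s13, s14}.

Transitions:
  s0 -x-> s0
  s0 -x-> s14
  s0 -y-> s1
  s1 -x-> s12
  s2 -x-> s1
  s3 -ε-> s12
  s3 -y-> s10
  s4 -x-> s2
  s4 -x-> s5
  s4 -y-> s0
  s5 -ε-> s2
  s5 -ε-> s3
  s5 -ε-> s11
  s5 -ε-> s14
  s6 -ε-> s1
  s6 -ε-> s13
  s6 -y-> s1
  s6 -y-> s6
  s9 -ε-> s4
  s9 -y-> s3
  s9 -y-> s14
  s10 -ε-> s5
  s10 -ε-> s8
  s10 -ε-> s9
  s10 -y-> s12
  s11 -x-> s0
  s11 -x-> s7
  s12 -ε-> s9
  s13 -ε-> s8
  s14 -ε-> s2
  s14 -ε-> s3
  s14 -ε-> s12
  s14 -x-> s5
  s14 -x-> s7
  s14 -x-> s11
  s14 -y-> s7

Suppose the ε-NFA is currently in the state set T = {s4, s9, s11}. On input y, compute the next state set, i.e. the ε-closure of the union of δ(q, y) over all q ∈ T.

s4 on y → {s0}.
s9 on y → {s3, s14}.
No y-transition from s11.
Union after reading y: {s0, s3, s14}.
Now take the ε-closure:
From s3 via ε: add s12.
From s14 via ε: add s2.
From s12 via ε: add s9.
From s9 via ε: add s4.
No new states can be added; the closed set is {s0, s2, s3, s4, s9, s12, s14}.

{s0, s2, s3, s4, s9, s12, s14}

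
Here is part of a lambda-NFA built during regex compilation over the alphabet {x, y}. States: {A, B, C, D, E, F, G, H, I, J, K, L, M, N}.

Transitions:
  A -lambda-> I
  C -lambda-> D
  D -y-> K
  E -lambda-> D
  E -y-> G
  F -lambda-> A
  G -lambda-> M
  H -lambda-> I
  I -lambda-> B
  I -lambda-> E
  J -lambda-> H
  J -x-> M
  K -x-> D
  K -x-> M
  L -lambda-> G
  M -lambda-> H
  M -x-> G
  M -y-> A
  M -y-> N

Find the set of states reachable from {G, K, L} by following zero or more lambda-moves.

Start with {G, K, L}.
From G via lambda: add M.
From M via lambda: add H.
From H via lambda: add I.
From I via lambda: add B, E.
From E via lambda: add D.
No new states can be added; the closed set is {B, D, E, G, H, I, K, L, M}.

{B, D, E, G, H, I, K, L, M}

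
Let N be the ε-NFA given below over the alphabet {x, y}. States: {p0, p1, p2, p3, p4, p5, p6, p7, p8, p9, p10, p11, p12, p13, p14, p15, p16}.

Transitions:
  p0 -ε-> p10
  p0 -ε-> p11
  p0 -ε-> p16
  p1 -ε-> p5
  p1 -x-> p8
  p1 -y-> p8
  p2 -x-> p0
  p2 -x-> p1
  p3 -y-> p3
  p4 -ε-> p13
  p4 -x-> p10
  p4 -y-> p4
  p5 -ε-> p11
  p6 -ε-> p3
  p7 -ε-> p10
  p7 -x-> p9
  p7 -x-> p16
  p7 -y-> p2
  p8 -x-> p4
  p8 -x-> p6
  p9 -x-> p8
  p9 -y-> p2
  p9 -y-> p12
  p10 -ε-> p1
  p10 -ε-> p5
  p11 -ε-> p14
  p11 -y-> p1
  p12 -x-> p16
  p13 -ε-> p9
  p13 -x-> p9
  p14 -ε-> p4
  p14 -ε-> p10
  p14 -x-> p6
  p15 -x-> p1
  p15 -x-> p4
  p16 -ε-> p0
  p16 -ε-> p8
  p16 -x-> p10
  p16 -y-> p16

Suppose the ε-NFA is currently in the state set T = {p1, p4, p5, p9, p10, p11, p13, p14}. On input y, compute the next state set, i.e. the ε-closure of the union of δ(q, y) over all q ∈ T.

{p1, p2, p4, p5, p8, p9, p10, p11, p12, p13, p14}

p1 on y → {p8}.
p4 on y → {p4}.
p9 on y → {p2, p12}.
p11 on y → {p1}.
No y-transition from p5, p10, p13, p14.
Union after reading y: {p1, p2, p4, p8, p12}.
Now take the ε-closure:
From p1 via ε: add p5.
From p4 via ε: add p13.
From p5 via ε: add p11.
From p13 via ε: add p9.
From p11 via ε: add p14.
From p14 via ε: add p10.
No new states can be added; the closed set is {p1, p2, p4, p5, p8, p9, p10, p11, p12, p13, p14}.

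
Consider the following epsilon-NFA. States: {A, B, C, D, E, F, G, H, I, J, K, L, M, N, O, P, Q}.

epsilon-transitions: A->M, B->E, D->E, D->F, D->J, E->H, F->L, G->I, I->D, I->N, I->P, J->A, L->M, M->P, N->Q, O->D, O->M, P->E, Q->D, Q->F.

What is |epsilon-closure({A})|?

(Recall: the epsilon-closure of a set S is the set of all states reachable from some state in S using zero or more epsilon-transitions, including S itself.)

Start with {A}.
From A via epsilon: add M.
From M via epsilon: add P.
From P via epsilon: add E.
From E via epsilon: add H.
epsilon-closure = {A, E, H, M, P}, which has 5 states.

5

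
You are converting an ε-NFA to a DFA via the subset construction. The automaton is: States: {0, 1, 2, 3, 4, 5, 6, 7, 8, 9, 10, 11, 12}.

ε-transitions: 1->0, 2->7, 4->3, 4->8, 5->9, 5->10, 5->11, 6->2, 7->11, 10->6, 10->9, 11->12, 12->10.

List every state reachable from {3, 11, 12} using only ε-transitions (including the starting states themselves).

{2, 3, 6, 7, 9, 10, 11, 12}

Start with {3, 11, 12}.
From 12 via ε: add 10.
From 10 via ε: add 6, 9.
From 6 via ε: add 2.
From 2 via ε: add 7.
No new states can be added; the closed set is {2, 3, 6, 7, 9, 10, 11, 12}.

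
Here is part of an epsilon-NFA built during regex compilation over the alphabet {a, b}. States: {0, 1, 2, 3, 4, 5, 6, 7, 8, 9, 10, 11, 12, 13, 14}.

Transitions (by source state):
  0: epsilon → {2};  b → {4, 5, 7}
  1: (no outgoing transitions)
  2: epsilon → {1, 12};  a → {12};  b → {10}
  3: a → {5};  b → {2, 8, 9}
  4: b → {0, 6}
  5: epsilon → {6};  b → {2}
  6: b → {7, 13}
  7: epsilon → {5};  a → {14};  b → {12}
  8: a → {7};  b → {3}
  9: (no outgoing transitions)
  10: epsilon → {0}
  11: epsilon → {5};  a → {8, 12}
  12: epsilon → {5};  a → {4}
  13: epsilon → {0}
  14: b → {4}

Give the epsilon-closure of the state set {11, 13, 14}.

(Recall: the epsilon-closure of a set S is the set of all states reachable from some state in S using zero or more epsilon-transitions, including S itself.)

Start with {11, 13, 14}.
From 11 via epsilon: add 5.
From 13 via epsilon: add 0.
From 0 via epsilon: add 2.
From 5 via epsilon: add 6.
From 2 via epsilon: add 1, 12.
No new states can be added; the closed set is {0, 1, 2, 5, 6, 11, 12, 13, 14}.

{0, 1, 2, 5, 6, 11, 12, 13, 14}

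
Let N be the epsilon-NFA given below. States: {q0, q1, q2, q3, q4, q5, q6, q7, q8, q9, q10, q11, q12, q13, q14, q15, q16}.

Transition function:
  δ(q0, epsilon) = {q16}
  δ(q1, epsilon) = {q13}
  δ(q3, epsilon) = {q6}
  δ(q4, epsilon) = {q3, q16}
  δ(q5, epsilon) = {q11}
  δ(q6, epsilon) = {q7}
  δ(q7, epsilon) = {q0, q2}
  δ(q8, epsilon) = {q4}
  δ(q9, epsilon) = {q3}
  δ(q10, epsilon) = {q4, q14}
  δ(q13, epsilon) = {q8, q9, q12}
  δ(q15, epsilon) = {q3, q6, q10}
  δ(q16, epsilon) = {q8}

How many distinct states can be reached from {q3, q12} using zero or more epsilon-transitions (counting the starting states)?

Start with {q3, q12}.
From q3 via epsilon: add q6.
From q6 via epsilon: add q7.
From q7 via epsilon: add q0, q2.
From q0 via epsilon: add q16.
From q16 via epsilon: add q8.
From q8 via epsilon: add q4.
epsilon-closure = {q0, q2, q3, q4, q6, q7, q8, q12, q16}, which has 9 states.

9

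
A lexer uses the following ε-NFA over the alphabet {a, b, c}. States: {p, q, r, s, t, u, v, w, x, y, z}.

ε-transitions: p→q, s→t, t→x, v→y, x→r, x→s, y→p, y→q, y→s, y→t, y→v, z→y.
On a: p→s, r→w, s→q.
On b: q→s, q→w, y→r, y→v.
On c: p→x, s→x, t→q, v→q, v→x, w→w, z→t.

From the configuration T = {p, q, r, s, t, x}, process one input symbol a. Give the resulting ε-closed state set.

p on a → {s}.
r on a → {w}.
s on a → {q}.
No a-transition from q, t, x.
Union after reading a: {q, s, w}.
Now take the ε-closure:
From s via ε: add t.
From t via ε: add x.
From x via ε: add r.
No new states can be added; the closed set is {q, r, s, t, w, x}.

{q, r, s, t, w, x}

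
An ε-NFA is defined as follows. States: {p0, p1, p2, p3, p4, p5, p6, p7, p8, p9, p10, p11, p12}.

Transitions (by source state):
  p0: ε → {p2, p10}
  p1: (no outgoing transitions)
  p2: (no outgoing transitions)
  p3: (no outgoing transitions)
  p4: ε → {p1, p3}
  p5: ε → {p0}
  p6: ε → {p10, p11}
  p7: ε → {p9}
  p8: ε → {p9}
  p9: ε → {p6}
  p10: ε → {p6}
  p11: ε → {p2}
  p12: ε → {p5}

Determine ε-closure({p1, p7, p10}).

Start with {p1, p7, p10}.
From p7 via ε: add p9.
From p10 via ε: add p6.
From p6 via ε: add p11.
From p11 via ε: add p2.
No new states can be added; the closed set is {p1, p2, p6, p7, p9, p10, p11}.

{p1, p2, p6, p7, p9, p10, p11}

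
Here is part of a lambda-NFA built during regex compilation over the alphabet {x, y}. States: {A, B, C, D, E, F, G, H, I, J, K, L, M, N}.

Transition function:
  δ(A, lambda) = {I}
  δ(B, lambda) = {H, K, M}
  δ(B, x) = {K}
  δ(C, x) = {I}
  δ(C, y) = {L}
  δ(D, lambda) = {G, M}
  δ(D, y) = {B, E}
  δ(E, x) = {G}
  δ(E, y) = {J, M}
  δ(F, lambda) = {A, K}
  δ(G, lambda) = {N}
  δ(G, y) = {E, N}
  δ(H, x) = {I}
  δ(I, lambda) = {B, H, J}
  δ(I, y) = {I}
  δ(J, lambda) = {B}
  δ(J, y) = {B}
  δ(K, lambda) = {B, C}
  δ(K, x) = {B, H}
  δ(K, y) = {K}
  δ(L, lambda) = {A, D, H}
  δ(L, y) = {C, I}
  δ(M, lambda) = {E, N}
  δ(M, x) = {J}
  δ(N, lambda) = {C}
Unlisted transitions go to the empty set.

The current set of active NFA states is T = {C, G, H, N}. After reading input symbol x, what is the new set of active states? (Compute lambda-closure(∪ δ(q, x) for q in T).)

C on x → {I}.
H on x → {I}.
No x-transition from G, N.
Union after reading x: {I}.
Now take the lambda-closure:
From I via lambda: add B, H, J.
From B via lambda: add K, M.
From K via lambda: add C.
From M via lambda: add E, N.
No new states can be added; the closed set is {B, C, E, H, I, J, K, M, N}.

{B, C, E, H, I, J, K, M, N}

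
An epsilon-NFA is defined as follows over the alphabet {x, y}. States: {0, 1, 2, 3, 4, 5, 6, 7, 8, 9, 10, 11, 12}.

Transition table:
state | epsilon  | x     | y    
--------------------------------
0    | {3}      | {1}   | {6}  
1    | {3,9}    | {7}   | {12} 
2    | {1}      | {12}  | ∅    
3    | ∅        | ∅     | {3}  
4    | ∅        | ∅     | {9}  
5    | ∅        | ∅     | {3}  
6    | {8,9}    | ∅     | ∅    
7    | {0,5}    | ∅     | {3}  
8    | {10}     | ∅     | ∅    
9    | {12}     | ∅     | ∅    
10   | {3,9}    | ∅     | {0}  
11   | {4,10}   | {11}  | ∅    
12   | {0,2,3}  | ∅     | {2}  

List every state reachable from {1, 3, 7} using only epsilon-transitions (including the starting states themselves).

{0, 1, 2, 3, 5, 7, 9, 12}

Start with {1, 3, 7}.
From 1 via epsilon: add 9.
From 7 via epsilon: add 0, 5.
From 9 via epsilon: add 12.
From 12 via epsilon: add 2.
No new states can be added; the closed set is {0, 1, 2, 3, 5, 7, 9, 12}.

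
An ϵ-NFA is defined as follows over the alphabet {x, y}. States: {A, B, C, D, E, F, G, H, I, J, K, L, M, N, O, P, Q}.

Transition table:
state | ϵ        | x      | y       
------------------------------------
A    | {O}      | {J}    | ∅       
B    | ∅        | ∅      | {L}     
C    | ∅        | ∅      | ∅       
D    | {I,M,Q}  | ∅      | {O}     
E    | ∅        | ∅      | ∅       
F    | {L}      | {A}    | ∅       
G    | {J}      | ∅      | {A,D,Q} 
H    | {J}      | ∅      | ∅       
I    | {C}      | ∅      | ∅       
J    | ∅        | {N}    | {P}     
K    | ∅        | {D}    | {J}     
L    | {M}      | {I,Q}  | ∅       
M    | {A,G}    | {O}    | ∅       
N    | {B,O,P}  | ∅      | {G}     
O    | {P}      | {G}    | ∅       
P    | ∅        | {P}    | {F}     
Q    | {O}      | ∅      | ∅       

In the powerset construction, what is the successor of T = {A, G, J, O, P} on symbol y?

{A, C, D, F, G, I, J, L, M, O, P, Q}

G on y → {A, D, Q}.
J on y → {P}.
P on y → {F}.
No y-transition from A, O.
Union after reading y: {A, D, F, P, Q}.
Now take the ϵ-closure:
From A via ϵ: add O.
From D via ϵ: add I, M.
From F via ϵ: add L.
From I via ϵ: add C.
From M via ϵ: add G.
From G via ϵ: add J.
No new states can be added; the closed set is {A, C, D, F, G, I, J, L, M, O, P, Q}.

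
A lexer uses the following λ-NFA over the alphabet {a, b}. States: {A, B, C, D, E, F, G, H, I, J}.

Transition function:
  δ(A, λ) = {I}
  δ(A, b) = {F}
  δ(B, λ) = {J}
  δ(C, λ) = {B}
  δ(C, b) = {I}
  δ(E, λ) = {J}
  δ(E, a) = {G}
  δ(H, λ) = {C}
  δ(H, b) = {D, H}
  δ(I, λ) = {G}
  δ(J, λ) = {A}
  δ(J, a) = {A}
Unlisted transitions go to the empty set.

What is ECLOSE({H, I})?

Start with {H, I}.
From H via λ: add C.
From I via λ: add G.
From C via λ: add B.
From B via λ: add J.
From J via λ: add A.
No new states can be added; the closed set is {A, B, C, G, H, I, J}.

{A, B, C, G, H, I, J}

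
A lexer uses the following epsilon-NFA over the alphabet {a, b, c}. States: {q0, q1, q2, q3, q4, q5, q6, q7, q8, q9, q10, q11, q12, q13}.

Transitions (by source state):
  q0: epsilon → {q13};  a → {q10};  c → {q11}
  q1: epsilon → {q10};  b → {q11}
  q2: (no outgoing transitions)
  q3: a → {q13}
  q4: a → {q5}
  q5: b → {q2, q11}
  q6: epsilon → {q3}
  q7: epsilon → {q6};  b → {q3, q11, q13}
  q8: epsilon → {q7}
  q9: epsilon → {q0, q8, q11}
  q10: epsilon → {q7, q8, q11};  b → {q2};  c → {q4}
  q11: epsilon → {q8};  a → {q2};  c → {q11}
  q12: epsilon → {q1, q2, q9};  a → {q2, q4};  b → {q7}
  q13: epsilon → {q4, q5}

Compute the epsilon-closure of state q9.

{q0, q3, q4, q5, q6, q7, q8, q9, q11, q13}

Start with {q9}.
From q9 via epsilon: add q0, q8, q11.
From q0 via epsilon: add q13.
From q8 via epsilon: add q7.
From q7 via epsilon: add q6.
From q13 via epsilon: add q4, q5.
From q6 via epsilon: add q3.
No new states can be added; the closed set is {q0, q3, q4, q5, q6, q7, q8, q9, q11, q13}.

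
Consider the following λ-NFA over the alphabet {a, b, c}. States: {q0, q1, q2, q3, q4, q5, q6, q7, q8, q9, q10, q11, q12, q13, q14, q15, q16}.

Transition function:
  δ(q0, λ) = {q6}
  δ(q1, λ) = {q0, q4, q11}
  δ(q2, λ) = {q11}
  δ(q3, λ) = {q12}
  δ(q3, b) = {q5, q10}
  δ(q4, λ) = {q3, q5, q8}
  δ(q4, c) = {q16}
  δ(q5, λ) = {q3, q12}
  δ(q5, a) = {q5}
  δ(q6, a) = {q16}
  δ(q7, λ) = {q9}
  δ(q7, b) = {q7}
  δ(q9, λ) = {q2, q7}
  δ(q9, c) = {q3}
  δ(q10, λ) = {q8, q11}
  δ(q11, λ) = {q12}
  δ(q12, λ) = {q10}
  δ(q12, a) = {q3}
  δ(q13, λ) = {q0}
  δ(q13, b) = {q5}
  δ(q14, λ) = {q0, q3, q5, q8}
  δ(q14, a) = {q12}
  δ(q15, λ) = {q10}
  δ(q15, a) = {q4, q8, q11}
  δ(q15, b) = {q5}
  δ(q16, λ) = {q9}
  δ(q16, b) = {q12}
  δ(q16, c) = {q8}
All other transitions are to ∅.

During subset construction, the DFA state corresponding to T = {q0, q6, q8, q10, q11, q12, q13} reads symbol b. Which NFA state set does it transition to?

{q3, q5, q8, q10, q11, q12}

q13 on b → {q5}.
No b-transition from q0, q6, q8, q10, q11, q12.
Union after reading b: {q5}.
Now take the λ-closure:
From q5 via λ: add q3, q12.
From q12 via λ: add q10.
From q10 via λ: add q8, q11.
No new states can be added; the closed set is {q3, q5, q8, q10, q11, q12}.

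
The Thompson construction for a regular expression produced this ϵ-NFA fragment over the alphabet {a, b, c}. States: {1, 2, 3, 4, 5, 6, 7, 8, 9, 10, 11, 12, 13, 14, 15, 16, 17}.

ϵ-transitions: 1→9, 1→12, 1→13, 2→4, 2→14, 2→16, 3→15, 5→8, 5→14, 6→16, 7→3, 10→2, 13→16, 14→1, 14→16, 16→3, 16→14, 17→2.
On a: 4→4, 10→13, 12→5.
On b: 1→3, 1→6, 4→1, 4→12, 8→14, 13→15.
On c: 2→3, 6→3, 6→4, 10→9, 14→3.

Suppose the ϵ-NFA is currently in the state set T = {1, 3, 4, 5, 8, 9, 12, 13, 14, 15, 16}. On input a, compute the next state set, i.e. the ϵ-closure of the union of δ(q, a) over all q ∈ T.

{1, 3, 4, 5, 8, 9, 12, 13, 14, 15, 16}

4 on a → {4}.
12 on a → {5}.
No a-transition from 1, 3, 5, 8, 9, 13, 14, 15, 16.
Union after reading a: {4, 5}.
Now take the ϵ-closure:
From 5 via ϵ: add 8, 14.
From 14 via ϵ: add 1, 16.
From 1 via ϵ: add 9, 12, 13.
From 16 via ϵ: add 3.
From 3 via ϵ: add 15.
No new states can be added; the closed set is {1, 3, 4, 5, 8, 9, 12, 13, 14, 15, 16}.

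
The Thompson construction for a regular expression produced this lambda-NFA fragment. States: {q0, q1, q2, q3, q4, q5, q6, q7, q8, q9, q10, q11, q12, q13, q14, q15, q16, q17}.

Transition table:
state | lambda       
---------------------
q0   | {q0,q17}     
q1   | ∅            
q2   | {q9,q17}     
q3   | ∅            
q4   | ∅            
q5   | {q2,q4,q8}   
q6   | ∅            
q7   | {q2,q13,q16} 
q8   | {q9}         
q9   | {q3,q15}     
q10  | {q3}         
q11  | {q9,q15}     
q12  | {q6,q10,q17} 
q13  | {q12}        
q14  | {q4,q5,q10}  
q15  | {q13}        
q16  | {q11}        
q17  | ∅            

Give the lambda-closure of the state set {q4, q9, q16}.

Start with {q4, q9, q16}.
From q9 via lambda: add q3, q15.
From q16 via lambda: add q11.
From q15 via lambda: add q13.
From q13 via lambda: add q12.
From q12 via lambda: add q6, q10, q17.
No new states can be added; the closed set is {q3, q4, q6, q9, q10, q11, q12, q13, q15, q16, q17}.

{q3, q4, q6, q9, q10, q11, q12, q13, q15, q16, q17}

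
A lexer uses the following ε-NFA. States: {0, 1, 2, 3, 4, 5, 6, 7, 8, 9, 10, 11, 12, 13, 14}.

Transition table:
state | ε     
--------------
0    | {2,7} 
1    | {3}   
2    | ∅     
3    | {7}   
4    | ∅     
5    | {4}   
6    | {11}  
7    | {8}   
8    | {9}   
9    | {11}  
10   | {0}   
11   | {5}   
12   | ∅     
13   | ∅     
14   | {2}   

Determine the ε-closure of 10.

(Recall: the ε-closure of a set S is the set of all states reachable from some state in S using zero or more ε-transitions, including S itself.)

{0, 2, 4, 5, 7, 8, 9, 10, 11}

Start with {10}.
From 10 via ε: add 0.
From 0 via ε: add 2, 7.
From 7 via ε: add 8.
From 8 via ε: add 9.
From 9 via ε: add 11.
From 11 via ε: add 5.
From 5 via ε: add 4.
No new states can be added; the closed set is {0, 2, 4, 5, 7, 8, 9, 10, 11}.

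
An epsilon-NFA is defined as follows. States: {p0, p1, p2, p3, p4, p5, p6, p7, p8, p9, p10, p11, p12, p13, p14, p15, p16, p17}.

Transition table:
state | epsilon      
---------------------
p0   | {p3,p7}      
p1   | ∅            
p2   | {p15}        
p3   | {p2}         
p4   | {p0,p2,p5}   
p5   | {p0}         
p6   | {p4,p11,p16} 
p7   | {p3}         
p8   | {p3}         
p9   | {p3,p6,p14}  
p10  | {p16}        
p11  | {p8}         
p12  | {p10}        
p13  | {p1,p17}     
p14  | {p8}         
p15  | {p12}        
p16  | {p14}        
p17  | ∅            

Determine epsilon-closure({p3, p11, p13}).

{p1, p2, p3, p8, p10, p11, p12, p13, p14, p15, p16, p17}

Start with {p3, p11, p13}.
From p3 via epsilon: add p2.
From p11 via epsilon: add p8.
From p13 via epsilon: add p1, p17.
From p2 via epsilon: add p15.
From p15 via epsilon: add p12.
From p12 via epsilon: add p10.
From p10 via epsilon: add p16.
From p16 via epsilon: add p14.
No new states can be added; the closed set is {p1, p2, p3, p8, p10, p11, p12, p13, p14, p15, p16, p17}.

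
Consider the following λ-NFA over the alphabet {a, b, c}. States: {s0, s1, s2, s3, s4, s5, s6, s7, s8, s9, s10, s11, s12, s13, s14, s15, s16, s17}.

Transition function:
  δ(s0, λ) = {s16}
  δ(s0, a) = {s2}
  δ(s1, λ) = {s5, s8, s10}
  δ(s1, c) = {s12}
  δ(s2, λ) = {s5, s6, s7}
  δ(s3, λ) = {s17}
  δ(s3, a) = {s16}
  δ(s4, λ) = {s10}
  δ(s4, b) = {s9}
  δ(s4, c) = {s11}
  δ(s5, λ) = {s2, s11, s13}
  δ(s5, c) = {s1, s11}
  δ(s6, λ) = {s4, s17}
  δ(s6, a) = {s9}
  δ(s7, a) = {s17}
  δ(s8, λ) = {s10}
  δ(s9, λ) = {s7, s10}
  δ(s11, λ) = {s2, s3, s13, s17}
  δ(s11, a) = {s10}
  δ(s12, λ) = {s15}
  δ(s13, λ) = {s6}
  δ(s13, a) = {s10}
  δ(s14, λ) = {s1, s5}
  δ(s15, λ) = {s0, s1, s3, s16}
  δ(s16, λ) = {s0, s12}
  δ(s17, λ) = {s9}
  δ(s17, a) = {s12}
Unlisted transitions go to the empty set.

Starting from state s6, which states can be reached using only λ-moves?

Start with {s6}.
From s6 via λ: add s4, s17.
From s4 via λ: add s10.
From s17 via λ: add s9.
From s9 via λ: add s7.
No new states can be added; the closed set is {s4, s6, s7, s9, s10, s17}.

{s4, s6, s7, s9, s10, s17}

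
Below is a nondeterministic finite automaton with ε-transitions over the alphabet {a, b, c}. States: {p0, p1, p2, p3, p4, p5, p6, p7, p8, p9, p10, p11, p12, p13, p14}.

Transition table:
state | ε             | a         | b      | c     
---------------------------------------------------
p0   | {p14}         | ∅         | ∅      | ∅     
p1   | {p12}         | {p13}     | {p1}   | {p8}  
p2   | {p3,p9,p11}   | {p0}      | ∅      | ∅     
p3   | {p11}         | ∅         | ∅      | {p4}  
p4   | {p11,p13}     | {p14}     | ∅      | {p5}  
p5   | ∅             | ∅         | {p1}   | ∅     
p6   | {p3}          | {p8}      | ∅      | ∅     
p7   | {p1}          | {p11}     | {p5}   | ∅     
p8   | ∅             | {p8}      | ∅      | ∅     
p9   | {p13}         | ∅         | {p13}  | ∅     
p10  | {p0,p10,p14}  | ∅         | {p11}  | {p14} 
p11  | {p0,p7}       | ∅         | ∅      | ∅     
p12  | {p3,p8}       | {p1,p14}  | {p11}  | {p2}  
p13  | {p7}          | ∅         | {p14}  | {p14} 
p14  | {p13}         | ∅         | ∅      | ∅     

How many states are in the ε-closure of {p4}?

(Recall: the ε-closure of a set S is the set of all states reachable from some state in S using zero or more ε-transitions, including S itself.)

Start with {p4}.
From p4 via ε: add p11, p13.
From p11 via ε: add p0, p7.
From p0 via ε: add p14.
From p7 via ε: add p1.
From p1 via ε: add p12.
From p12 via ε: add p3, p8.
ε-closure = {p0, p1, p3, p4, p7, p8, p11, p12, p13, p14}, which has 10 states.

10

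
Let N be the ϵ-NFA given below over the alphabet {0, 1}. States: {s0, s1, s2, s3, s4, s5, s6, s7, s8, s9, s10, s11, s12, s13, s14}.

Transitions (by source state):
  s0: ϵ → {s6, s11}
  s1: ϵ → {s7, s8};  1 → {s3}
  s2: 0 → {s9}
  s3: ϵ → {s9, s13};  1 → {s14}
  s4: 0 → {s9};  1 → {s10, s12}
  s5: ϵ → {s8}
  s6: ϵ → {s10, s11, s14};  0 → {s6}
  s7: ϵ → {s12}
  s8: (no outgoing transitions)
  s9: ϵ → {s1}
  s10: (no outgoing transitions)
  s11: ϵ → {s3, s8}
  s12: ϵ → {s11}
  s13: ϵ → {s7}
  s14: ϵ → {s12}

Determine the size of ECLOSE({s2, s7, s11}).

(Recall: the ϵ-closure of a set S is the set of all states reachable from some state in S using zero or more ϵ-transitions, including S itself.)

9

Start with {s2, s7, s11}.
From s7 via ϵ: add s12.
From s11 via ϵ: add s3, s8.
From s3 via ϵ: add s9, s13.
From s9 via ϵ: add s1.
ϵ-closure = {s1, s2, s3, s7, s8, s9, s11, s12, s13}, which has 9 states.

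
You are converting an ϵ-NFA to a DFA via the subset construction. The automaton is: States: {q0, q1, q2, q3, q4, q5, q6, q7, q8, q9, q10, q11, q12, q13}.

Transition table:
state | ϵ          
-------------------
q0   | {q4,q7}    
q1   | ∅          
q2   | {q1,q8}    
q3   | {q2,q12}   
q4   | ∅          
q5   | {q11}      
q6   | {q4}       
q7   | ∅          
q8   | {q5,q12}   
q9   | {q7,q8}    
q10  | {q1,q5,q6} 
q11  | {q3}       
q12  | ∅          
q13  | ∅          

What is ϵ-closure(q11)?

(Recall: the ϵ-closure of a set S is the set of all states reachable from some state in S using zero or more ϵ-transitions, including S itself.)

Start with {q11}.
From q11 via ϵ: add q3.
From q3 via ϵ: add q2, q12.
From q2 via ϵ: add q1, q8.
From q8 via ϵ: add q5.
No new states can be added; the closed set is {q1, q2, q3, q5, q8, q11, q12}.

{q1, q2, q3, q5, q8, q11, q12}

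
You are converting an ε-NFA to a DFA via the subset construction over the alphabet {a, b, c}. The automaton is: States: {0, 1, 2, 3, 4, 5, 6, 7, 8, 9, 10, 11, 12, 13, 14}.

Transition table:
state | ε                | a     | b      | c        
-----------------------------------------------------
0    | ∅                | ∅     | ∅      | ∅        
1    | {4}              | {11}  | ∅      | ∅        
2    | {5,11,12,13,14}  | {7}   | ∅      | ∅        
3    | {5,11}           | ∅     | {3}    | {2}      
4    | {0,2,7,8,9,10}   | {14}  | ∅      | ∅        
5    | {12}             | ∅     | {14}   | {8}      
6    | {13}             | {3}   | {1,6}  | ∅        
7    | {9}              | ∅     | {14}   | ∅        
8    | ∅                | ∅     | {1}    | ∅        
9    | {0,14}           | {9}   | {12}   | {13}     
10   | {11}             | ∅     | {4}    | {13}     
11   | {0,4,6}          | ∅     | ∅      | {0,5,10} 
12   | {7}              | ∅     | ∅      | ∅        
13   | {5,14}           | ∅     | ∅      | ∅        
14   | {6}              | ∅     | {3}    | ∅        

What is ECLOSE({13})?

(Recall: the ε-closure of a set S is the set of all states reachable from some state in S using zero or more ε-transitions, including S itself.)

Start with {13}.
From 13 via ε: add 5, 14.
From 5 via ε: add 12.
From 14 via ε: add 6.
From 12 via ε: add 7.
From 7 via ε: add 9.
From 9 via ε: add 0.
No new states can be added; the closed set is {0, 5, 6, 7, 9, 12, 13, 14}.

{0, 5, 6, 7, 9, 12, 13, 14}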